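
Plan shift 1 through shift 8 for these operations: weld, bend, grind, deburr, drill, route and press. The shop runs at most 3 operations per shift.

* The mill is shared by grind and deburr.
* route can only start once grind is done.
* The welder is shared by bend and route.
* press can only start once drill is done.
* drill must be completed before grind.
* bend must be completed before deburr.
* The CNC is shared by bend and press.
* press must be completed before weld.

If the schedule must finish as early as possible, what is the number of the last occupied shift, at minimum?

The precedence chain requires at least 3 distinct shifts.
With at most 3 per shift and 7 operations, at least 3 shifts are needed.
3 works (last occupied shift: shift 3): for example deburr -> shift 3; press -> shift 2; drill -> shift 1; grind -> shift 2; bend -> shift 1; weld -> shift 3; route -> shift 3.

3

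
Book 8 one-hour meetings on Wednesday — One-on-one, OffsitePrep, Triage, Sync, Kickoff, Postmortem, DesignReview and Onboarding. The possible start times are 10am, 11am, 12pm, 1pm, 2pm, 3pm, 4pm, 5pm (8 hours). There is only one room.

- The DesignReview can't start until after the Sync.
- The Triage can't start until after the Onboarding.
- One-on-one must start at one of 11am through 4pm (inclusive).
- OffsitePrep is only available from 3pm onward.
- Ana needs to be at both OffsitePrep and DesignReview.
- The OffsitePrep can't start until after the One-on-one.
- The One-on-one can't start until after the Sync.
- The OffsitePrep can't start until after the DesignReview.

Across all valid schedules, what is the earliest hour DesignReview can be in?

Precedence pushes DesignReview to at least 11am; downstream work caps DesignReview at 4pm.
DesignReview at 11am is achievable: Sync in 10am; Postmortem in 5pm; Triage in 2pm; Kickoff in 4pm; Onboarding in 1pm; One-on-one in 12pm; DesignReview in 11am; OffsitePrep in 3pm.

11am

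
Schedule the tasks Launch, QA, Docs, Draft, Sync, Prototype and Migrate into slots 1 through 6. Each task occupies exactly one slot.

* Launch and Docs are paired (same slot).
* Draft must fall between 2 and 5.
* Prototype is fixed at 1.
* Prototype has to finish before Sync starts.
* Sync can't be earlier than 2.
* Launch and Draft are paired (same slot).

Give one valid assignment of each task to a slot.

Migrate -> 1, Sync -> 2, QA -> 1, Docs -> 2, Draft -> 2, Prototype -> 1, Launch -> 2

Checking: Prototype(1) before Sync(2); Launch = Draft = 2; Launch = Docs = 2; Prototype=1 in [1,1]; Sync=2 in [2,6]; Draft=2 in [2,5].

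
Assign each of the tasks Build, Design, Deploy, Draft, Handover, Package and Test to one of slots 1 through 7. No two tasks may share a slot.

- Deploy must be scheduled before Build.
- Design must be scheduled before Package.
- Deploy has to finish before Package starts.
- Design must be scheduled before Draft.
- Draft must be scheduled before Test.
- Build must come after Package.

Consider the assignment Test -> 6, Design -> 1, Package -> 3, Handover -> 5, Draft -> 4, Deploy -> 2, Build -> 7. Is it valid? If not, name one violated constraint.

Build must come after Package — holds.
Design must be scheduled before Draft — holds.
Draft must be scheduled before Test — holds.
No two tasks may share a slot — holds.
Deploy has to finish before Package starts — holds.
Deploy must be scheduled before Build — holds.
Design must be scheduled before Package — holds.

Yes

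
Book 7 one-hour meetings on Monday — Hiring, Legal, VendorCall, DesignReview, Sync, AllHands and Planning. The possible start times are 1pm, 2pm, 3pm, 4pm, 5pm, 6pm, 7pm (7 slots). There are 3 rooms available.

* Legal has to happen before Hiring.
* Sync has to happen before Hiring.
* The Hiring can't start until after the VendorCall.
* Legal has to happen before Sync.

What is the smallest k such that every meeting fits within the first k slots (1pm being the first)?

3

The precedence chain requires at least 3 distinct slots.
With at most 3 per slot and 7 meetings, at least 3 slots are needed.
3 works (last occupied slot: 3pm): for example VendorCall in 1pm, Sync in 2pm, DesignReview in 1pm, Planning in 2pm, Legal in 1pm, AllHands in 2pm, Hiring in 3pm.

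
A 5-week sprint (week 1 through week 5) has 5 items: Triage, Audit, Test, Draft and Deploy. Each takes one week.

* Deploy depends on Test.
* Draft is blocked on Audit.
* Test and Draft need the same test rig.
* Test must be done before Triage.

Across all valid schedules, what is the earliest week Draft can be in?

Precedence pushes Draft to at least week 2.
Draft at week 2 is achievable: Draft in week 2; Deploy in week 2; Triage in week 2; Test in week 1; Audit in week 1.

week 2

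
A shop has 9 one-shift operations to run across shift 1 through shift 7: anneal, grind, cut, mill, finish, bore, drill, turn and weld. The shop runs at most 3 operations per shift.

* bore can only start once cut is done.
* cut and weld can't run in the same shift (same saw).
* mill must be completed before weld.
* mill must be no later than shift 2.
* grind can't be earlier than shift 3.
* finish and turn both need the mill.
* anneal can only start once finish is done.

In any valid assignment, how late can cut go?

shift 6

Downstream work caps cut at shift 6.
cut at shift 6 is achievable: grind=shift 3, drill=shift 1, cut=shift 6, anneal=shift 2, turn=shift 2, bore=shift 7, mill=shift 1, finish=shift 1, weld=shift 2.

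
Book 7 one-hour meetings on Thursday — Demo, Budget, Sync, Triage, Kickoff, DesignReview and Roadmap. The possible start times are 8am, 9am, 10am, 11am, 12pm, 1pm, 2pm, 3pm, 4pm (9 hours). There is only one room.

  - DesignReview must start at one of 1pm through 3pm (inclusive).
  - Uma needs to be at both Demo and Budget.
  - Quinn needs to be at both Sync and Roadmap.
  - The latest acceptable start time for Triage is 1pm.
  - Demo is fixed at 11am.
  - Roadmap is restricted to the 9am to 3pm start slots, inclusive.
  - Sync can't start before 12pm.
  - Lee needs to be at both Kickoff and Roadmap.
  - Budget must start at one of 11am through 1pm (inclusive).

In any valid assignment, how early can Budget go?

Budget is available from 11am; Budget's own window allows nothing later than 1pm.
Budget at 12pm is achievable: Demo=11am, DesignReview=1pm, Roadmap=9am, Sync=2pm, Budget=12pm, Kickoff=10am, Triage=8am.
Nothing earlier works — the conflict and capacity constraints rule out every hour before 12pm.

12pm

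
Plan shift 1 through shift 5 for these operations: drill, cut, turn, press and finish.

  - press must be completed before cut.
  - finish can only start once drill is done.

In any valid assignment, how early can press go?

shift 1

Downstream work caps press at shift 4.
press at shift 1 is achievable: cut -> shift 2; finish -> shift 2; drill -> shift 1; press -> shift 1; turn -> shift 1.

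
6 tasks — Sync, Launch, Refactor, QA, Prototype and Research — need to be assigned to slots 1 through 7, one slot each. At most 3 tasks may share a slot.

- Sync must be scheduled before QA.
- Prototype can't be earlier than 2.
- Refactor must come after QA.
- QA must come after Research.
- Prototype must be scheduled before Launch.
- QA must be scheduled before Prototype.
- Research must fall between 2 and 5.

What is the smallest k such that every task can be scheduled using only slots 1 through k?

5 slots

The precedence chain requires at least 4 distinct slots.
With at most 3 per slot and 6 tasks, at least 2 slots are needed.
Propagating the time windows through the other constraints, Launch can't land before 5, so the schedule must run through at least slot 5.
5 works (last occupied slot: 5): for example QA -> 3; Refactor -> 4; Prototype -> 4; Research -> 2; Sync -> 1; Launch -> 5.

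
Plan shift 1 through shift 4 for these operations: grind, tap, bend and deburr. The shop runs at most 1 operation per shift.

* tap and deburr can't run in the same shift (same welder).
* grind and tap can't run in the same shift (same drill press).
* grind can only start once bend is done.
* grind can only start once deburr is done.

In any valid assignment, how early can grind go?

shift 3

Precedence pushes grind to at least shift 2.
grind at shift 3 is achievable: grind -> shift 3, deburr -> shift 2, bend -> shift 1, tap -> shift 4.
Nothing earlier works — the conflict and capacity constraints rule out every shift before shift 3.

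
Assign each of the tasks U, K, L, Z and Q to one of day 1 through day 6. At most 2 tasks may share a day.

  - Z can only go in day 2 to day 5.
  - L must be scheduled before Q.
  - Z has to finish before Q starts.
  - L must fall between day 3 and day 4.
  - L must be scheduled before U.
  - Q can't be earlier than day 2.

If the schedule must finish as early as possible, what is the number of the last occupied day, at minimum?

4

The precedence chain requires at least 2 distinct days.
With at most 2 per day and 5 tasks, at least 3 days are needed.
Propagating the time windows through the other constraints, U can't land before day 4, so the schedule must run through at least day 4.
4 works (last occupied day: day 4): for example Z=day 2, U=day 4, L=day 3, K=day 1, Q=day 4.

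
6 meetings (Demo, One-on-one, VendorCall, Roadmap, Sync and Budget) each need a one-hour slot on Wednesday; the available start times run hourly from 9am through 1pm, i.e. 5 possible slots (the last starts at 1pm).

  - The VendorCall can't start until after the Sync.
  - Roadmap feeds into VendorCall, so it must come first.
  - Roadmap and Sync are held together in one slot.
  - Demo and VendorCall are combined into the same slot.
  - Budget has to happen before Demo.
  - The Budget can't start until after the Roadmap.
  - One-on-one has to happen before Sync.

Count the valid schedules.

5

Splitting on Demo: it can be 12pm (1), 1pm (4). Listing each branch's schedules as (One-on-one, VendorCall, Roadmap, Sync, Budget):
Demo=12pm: (9am,12pm,10am,10am,11am) — 1.
Demo=1pm: (9am,1pm,10am,10am,11am) (9am,1pm,10am,10am,12pm) (9am,1pm,11am,11am,12pm) (10am,1pm,11am,11am,12pm) — 4.
Summing: 1 + 4 = 5.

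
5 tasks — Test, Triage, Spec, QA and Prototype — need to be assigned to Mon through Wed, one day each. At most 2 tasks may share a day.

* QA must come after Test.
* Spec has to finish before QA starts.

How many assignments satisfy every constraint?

Splitting on Test: it can be Mon (12), Tue (9). Listing each branch's schedules as (Triage, Spec, QA, Prototype):
Test=Mon: (Mon,Tue,Wed,Tue) (Mon,Tue,Wed,Wed) (Tue,Mon,Tue,Wed) (Tue,Mon,Wed,Tue) (Tue,Mon,Wed,Wed) (Tue,Tue,Wed,Mon) (Tue,Tue,Wed,Wed) (Wed,Mon,Tue,Tue) (Wed,Mon,Tue,Wed) (Wed,Mon,Wed,Tue) (Wed,Tue,Wed,Mon) (Wed,Tue,Wed,Tue) — 12.
Test=Tue: (Mon,Mon,Wed,Tue) (Mon,Mon,Wed,Wed) (Mon,Tue,Wed,Mon) (Mon,Tue,Wed,Wed) (Tue,Mon,Wed,Mon) (Tue,Mon,Wed,Wed) (Wed,Mon,Wed,Mon) (Wed,Mon,Wed,Tue) (Wed,Tue,Wed,Mon) — 9.
Summing: 12 + 9 = 21.

21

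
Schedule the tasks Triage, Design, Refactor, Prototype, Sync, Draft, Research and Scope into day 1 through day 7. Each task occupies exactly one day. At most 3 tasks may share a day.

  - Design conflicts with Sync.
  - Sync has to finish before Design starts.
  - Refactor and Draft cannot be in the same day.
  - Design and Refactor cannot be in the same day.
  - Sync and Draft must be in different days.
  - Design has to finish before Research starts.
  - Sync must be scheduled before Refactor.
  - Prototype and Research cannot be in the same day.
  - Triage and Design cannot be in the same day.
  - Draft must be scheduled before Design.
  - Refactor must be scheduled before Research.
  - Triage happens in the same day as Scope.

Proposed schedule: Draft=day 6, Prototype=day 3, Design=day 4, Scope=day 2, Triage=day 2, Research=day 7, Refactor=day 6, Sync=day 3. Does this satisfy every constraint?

Design and Refactor cannot be in the same day — holds.
Design conflicts with Sync — holds.
At most 3 tasks may share a day — holds.
Refactor and Draft cannot be in the same day — violated.
Triage happens in the same day as Scope — holds.
Sync has to finish before Design starts — holds.
Sync and Draft must be in different days — holds.
Sync must be scheduled before Refactor — holds.
Prototype and Research cannot be in the same day — holds.
Design has to finish before Research starts — holds.
Draft must be scheduled before Design — violated.
Refactor must be scheduled before Research — holds.
Triage and Design cannot be in the same day — holds.

No. Refactor and Draft cannot be in the same day is not satisfied.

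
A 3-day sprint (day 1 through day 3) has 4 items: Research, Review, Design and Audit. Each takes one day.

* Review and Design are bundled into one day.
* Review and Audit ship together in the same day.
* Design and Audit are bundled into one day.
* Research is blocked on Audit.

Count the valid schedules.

3

Enumerating: Research=day 2; Audit=day 1; Review=day 1; Design=day 1 | Design=day 1; Review=day 1; Research=day 3; Audit=day 1 | Review -> day 2, Audit -> day 2, Design -> day 2, Research -> day 3.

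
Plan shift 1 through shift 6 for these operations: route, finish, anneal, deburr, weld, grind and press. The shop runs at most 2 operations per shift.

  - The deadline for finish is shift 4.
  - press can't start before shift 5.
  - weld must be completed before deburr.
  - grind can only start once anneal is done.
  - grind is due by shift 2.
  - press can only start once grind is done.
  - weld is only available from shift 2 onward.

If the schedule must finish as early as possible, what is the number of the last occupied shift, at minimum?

shift 5

The precedence chain requires at least 3 distinct shifts.
With at most 2 per shift and 7 operations, at least 4 shifts are needed.
press can't be placed before shift 5, so the schedule must run through at least shift 5.
5 works (last occupied shift: shift 5): for example anneal -> shift 1, finish -> shift 1, grind -> shift 2, press -> shift 5, weld -> shift 2, route -> shift 3, deburr -> shift 3.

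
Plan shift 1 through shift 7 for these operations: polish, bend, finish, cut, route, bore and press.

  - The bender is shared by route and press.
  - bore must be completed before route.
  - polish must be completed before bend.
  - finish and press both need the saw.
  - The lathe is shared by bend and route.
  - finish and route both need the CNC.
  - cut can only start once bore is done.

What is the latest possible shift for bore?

shift 6

Downstream work caps bore at shift 6.
bore at shift 6 is achievable: press in shift 2, finish in shift 1, bore in shift 6, bend in shift 2, cut in shift 7, route in shift 7, polish in shift 1.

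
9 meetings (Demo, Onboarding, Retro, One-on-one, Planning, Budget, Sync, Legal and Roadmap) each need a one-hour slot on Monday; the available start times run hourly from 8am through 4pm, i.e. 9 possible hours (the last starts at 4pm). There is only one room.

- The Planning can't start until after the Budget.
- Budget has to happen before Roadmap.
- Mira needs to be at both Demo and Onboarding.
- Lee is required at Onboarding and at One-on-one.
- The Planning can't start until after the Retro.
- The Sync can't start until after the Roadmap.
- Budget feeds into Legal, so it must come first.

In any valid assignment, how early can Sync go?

10am

Precedence pushes Sync to at least 10am.
Sync at 10am is achievable: Demo in 2pm, Retro in 11am, Budget in 8am, Roadmap in 9am, One-on-one in 4pm, Sync in 10am, Onboarding in 3pm, Planning in 12pm, Legal in 1pm.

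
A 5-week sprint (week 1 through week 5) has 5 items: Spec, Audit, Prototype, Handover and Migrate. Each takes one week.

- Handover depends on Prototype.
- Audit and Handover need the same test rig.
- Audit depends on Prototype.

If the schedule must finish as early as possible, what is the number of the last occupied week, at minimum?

The precedence chain requires at least 2 distinct weeks.
Could 2 weeks be enough, i.e. nothing placed later than week 2? No: Handover must come after Prototype (at week 1 or later) → {week 2}; Prototype must come before Handover (at week 2 or earlier) → {week 1}; Audit must come after Prototype (at week 1 or later) → {week 2}; Handover can't share with Audit (week 2) → nothing is left.
So 2 weeks is not enough.
3 works (last occupied week: week 3): for example Migrate=week 1; Spec=week 1; Prototype=week 1; Audit=week 2; Handover=week 3.

3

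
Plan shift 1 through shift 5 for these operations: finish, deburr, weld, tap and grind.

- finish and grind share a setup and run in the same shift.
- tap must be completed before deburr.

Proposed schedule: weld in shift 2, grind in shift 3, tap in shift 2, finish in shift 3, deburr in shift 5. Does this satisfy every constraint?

Valid

finish and grind share a setup and run in the same shift — holds.
tap must be completed before deburr — holds.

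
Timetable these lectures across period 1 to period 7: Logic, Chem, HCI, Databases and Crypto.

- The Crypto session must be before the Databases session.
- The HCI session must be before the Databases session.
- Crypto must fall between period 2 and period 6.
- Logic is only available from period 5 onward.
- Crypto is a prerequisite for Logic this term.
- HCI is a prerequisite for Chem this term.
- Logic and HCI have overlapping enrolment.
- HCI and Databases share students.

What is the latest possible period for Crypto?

Crypto is available from period 2; Crypto's own window allows nothing later than period 6.
Crypto at period 6 is achievable: Crypto -> period 6, Chem -> period 2, HCI -> period 1, Databases -> period 7, Logic -> period 7.

period 6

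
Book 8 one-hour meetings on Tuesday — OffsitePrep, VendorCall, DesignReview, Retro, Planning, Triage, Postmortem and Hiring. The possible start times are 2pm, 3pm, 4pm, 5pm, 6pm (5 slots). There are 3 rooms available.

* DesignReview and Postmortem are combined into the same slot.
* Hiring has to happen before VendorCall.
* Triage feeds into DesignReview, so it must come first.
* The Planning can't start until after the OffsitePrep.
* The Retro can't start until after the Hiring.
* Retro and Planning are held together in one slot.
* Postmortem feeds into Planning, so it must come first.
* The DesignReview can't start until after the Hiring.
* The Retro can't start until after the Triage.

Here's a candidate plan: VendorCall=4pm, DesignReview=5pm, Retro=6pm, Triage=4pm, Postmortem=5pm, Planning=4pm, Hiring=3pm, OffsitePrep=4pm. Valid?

The DesignReview can't start until after the Hiring — holds.
Retro and Planning are held together in one slot — violated.
The Retro can't start until after the Triage — holds.
The Retro can't start until after the Hiring — holds.
Postmortem feeds into Planning, so it must come first — violated.
DesignReview and Postmortem are combined into the same slot — holds.
The Planning can't start until after the OffsitePrep — violated.
Triage feeds into DesignReview, so it must come first — holds.
Hiring has to happen before VendorCall — holds.
There are 3 rooms available — violated.

Invalid. There are 3 rooms available.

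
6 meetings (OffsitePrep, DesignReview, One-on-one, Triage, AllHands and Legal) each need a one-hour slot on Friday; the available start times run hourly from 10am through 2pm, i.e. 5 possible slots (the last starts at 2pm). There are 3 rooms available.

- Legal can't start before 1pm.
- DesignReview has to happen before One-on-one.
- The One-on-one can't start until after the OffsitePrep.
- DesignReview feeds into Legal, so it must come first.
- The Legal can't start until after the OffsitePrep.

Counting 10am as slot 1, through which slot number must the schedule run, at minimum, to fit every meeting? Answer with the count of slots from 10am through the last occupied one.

4 slots

The precedence chain requires at least 2 distinct slots.
With at most 3 per slot and 6 meetings, at least 2 slots are needed.
Legal can't be placed before 1pm — that is slot 4 counting from 10am — so the schedule must run through at least 4 slots.
4 works (last occupied slot: 1pm): for example Triage in 10am, DesignReview in 10am, One-on-one in 11am, AllHands in 11am, Legal in 1pm, OffsitePrep in 10am.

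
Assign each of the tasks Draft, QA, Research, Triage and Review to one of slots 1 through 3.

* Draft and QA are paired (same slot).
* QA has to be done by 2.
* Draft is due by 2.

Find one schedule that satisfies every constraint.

Triage=1, QA=1, Draft=1, Research=1, Review=1

Checking: Draft = QA = 1; QA=1 in [1,2]; Draft=1 in [1,2].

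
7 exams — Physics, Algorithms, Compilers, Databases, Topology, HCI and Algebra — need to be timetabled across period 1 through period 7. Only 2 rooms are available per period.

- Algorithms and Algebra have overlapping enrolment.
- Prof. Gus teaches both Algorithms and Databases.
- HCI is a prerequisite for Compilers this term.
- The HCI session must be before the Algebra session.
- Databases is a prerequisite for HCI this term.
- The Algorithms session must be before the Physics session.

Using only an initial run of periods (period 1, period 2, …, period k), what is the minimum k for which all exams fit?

4 periods

The precedence chain requires at least 3 distinct periods.
With at most 2 per period and 7 exams, at least 4 periods are needed.
4 works (last occupied period: period 4): for example HCI in period 2, Topology in period 1, Physics in period 3, Algebra in period 4, Algorithms in period 2, Compilers in period 3, Databases in period 1.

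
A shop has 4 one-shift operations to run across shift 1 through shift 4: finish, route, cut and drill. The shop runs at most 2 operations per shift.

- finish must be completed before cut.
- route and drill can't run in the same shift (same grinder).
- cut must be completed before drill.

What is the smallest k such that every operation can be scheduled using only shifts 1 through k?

The precedence chain requires at least 3 distinct shifts.
With at most 2 per shift and 4 operations, at least 2 shifts are needed.
3 works (last occupied shift: shift 3): for example route in shift 1, drill in shift 3, finish in shift 1, cut in shift 2.

3 shifts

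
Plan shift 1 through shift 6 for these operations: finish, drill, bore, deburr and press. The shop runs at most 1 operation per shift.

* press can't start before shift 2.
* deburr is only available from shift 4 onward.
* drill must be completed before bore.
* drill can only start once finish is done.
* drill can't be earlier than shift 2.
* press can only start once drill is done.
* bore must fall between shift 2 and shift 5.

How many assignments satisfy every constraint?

Splitting on finish: it can be shift 1 (18), shift 2 (4). Listing each branch's schedules as (drill, bore, deburr, press) by shift number:
finish=shift 1: (2,3,4,5) (2,3,4,6) (2,3,5,4) (2,3,5,6) (2,3,6,4) (2,3,6,5) (2,4,5,3) (2,4,5,6) (2,4,6,3) (2,4,6,5) (2,5,4,3) (2,5,4,6) (2,5,6,3) (2,5,6,4) (3,4,5,6) (3,4,6,5) (3,5,4,6) (3,5,6,4) — 18.
finish=shift 2: (3,4,5,6) (3,4,6,5) (3,5,4,6) (3,5,6,4) — 4.
Summing: 18 + 4 = 22.

22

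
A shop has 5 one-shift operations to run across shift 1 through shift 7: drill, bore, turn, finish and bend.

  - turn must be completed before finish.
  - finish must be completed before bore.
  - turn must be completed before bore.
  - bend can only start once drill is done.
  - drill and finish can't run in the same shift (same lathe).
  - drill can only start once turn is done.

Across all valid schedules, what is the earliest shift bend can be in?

Precedence pushes bend to at least shift 3.
bend at shift 3 is achievable: drill -> shift 2, bore -> shift 4, finish -> shift 3, bend -> shift 3, turn -> shift 1.

shift 3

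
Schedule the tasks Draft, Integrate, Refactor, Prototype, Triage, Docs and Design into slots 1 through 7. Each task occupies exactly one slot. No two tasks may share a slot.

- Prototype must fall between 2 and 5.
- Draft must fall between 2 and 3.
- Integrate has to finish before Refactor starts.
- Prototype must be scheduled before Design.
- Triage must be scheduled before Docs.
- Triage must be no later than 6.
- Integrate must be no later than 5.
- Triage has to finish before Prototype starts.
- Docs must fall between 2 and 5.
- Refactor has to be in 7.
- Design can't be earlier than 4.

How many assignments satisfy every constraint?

16

Splitting on Draft: it can be 2 (8), 3 (8). Listing each branch's schedules as (Integrate, Refactor, Prototype, Triage, Docs, Design):
Draft=2: (1,7,4,3,5,6) (1,7,5,3,4,6) (3,7,4,1,5,6) (3,7,5,1,4,6) (4,7,3,1,5,6) (4,7,5,1,3,6) (5,7,3,1,4,6) (5,7,4,1,3,6) — 8.
Draft=3: (1,7,4,2,5,6) (1,7,5,2,4,6) (2,7,4,1,5,6) (2,7,5,1,4,6) (4,7,2,1,5,6) (4,7,5,1,2,6) (5,7,2,1,4,6) (5,7,4,1,2,6) — 8.
Summing: 8 + 8 = 16.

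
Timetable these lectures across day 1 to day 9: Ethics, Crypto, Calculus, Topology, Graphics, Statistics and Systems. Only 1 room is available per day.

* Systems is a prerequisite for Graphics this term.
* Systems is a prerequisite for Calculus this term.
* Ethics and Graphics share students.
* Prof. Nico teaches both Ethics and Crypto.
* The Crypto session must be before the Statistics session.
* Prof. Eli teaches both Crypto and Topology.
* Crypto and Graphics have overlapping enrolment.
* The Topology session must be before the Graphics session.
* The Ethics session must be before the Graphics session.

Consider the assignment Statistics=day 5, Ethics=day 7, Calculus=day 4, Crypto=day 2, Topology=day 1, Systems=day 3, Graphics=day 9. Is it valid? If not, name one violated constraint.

The Ethics session must be before the Graphics session — holds.
Crypto and Graphics have overlapping enrolment — holds.
Prof. Nico teaches both Ethics and Crypto — holds.
Prof. Eli teaches both Crypto and Topology — holds.
The Crypto session must be before the Statistics session — holds.
Only 1 room is available per day — holds.
The Topology session must be before the Graphics session — holds.
Systems is a prerequisite for Calculus this term — holds.
Systems is a prerequisite for Graphics this term — holds.
Ethics and Graphics share students — holds.

Yes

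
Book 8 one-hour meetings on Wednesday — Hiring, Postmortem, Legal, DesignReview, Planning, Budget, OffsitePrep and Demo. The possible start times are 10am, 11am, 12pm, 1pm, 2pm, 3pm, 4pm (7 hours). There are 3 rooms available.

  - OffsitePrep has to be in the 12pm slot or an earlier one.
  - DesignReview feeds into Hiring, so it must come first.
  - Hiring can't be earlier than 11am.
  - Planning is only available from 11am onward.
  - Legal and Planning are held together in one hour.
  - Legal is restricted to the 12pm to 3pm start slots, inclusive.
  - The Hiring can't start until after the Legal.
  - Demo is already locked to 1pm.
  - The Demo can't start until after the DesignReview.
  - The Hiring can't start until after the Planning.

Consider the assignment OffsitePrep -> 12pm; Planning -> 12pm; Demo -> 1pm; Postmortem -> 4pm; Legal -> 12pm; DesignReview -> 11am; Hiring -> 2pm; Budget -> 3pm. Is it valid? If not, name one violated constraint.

Valid

Hiring can't be earlier than 11am — holds.
OffsitePrep has to be in the 12pm slot or an earlier one — holds.
The Hiring can't start until after the Legal — holds.
DesignReview feeds into Hiring, so it must come first — holds.
Demo is already locked to 1pm — holds.
There are 3 rooms available — holds.
Planning is only available from 11am onward — holds.
Legal is restricted to the 12pm to 3pm start slots, inclusive — holds.
The Hiring can't start until after the Planning — holds.
The Demo can't start until after the DesignReview — holds.
Legal and Planning are held together in one hour — holds.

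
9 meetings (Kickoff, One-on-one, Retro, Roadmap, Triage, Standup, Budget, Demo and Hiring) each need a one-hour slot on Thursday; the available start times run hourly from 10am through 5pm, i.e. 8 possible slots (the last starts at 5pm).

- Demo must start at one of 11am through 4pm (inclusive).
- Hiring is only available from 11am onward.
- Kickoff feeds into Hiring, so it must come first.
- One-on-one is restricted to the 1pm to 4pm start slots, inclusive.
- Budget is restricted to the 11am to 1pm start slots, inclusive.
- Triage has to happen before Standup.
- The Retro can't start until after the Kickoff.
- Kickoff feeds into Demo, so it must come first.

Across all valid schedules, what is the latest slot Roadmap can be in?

Roadmap at 5pm is achievable: Demo=11am, Budget=11am, Retro=11am, Kickoff=10am, Triage=10am, Hiring=11am, One-on-one=1pm, Roadmap=5pm, Standup=11am.

5pm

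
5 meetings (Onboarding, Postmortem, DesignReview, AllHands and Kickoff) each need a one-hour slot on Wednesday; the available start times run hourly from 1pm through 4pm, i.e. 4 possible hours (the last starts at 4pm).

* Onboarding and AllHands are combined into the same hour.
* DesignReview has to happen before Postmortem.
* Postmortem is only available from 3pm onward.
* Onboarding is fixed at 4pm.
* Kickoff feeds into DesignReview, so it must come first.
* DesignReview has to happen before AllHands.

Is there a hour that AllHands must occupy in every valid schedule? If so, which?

4pm

AllHands must be in the same hour as Onboarding, which can't be before 4pm, so AllHands is at least 4pm.
So AllHands is pinned to 4pm.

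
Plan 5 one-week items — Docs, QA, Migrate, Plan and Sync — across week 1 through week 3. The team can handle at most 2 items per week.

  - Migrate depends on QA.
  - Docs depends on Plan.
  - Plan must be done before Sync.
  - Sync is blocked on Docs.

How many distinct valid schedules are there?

3

Enumerating: Migrate -> week 2, Docs -> week 2, Plan -> week 1, Sync -> week 3, QA -> week 1 | Migrate=week 3; QA=week 1; Sync=week 3; Plan=week 1; Docs=week 2 | Migrate in week 3, Plan in week 1, Sync in week 3, Docs in week 2, QA in week 2.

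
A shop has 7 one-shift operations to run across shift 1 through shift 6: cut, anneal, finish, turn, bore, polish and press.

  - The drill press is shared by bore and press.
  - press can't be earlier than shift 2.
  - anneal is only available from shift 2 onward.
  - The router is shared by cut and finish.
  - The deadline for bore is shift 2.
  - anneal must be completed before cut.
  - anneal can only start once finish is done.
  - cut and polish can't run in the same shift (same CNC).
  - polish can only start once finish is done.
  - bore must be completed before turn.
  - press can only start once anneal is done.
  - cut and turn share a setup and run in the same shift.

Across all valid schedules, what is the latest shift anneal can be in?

Anneal is available from shift 2; downstream work caps anneal at shift 5.
anneal at shift 5 is achievable: turn=shift 6, press=shift 6, bore=shift 1, finish=shift 1, cut=shift 6, polish=shift 2, anneal=shift 5.

shift 5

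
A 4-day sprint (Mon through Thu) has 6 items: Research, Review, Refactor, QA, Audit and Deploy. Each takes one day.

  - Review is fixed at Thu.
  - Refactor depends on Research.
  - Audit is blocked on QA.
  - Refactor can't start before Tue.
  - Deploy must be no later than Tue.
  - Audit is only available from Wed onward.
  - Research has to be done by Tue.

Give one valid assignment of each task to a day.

Deploy=Mon; Review=Thu; QA=Mon; Research=Mon; Audit=Wed; Refactor=Tue

Checking: QA(Mon) before Audit(Wed); Research(Mon) before Refactor(Tue); Audit=Wed in [Wed,Thu]; Refactor=Tue in [Tue,Thu]; Deploy=Mon in [Mon,Tue]; Research=Mon in [Mon,Tue]; Review=Thu in [Thu,Thu].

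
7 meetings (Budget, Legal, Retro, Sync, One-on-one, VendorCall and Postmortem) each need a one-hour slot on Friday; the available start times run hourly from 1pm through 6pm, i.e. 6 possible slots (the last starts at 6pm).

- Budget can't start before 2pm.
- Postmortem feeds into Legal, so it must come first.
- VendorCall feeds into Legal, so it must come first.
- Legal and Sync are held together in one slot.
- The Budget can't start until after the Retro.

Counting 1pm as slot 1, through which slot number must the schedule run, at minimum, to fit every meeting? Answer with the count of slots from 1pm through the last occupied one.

2 slots

The precedence chain requires at least 2 distinct slots.
2 works (last occupied slot: 2pm): for example Postmortem -> 1pm; Retro -> 1pm; VendorCall -> 1pm; Budget -> 2pm; Sync -> 2pm; One-on-one -> 1pm; Legal -> 2pm.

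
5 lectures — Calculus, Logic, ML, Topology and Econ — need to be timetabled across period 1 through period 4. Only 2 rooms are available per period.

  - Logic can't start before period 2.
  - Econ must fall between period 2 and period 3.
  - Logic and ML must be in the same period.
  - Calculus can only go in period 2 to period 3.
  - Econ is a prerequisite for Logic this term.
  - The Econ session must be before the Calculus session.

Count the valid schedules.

3

Enumerating: Calculus in period 3; Topology in period 1; ML in period 4; Logic in period 4; Econ in period 2 | Calculus in period 3, Logic in period 4, Econ in period 2, Topology in period 2, ML in period 4 | Topology in period 3, Econ in period 2, Calculus in period 3, Logic in period 4, ML in period 4.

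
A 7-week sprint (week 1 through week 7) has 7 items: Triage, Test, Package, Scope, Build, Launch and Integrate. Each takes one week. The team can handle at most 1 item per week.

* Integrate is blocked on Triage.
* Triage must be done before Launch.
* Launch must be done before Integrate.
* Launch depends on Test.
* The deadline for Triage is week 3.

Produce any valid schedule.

Launch -> week 3, Build -> week 7, Package -> week 5, Integrate -> week 4, Test -> week 2, Triage -> week 1, Scope -> week 6

Checking: Test(week 2) before Launch(week 3); Triage(week 1) before Integrate(week 4); Launch(week 3) before Integrate(week 4); Triage(week 1) before Launch(week 3); Triage=week 1 in [week 1,week 3]; max 1 per week (cap 1).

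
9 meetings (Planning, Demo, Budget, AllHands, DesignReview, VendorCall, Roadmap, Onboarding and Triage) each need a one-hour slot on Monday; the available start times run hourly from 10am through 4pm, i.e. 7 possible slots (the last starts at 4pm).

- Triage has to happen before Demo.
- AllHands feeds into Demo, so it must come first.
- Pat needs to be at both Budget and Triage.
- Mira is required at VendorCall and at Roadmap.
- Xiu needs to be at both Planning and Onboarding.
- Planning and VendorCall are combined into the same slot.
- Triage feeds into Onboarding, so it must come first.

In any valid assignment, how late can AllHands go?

Downstream work caps AllHands at 3pm.
AllHands at 3pm is achievable: Demo in 4pm, DesignReview in 10am, Onboarding in 11am, VendorCall in 10am, Budget in 11am, Planning in 10am, Triage in 10am, AllHands in 3pm, Roadmap in 11am.

3pm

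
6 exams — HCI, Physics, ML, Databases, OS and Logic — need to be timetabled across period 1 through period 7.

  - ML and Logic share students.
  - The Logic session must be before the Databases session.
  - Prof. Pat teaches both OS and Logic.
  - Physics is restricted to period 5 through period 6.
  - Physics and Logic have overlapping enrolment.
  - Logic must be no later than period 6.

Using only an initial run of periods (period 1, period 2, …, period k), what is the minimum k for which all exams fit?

The precedence chain requires at least 2 distinct periods.
Physics can't be placed before period 5, so the schedule must run through at least period 5.
5 works (last occupied period: period 5): for example ML -> period 2, HCI -> period 1, Logic -> period 1, Databases -> period 2, Physics -> period 5, OS -> period 2.

5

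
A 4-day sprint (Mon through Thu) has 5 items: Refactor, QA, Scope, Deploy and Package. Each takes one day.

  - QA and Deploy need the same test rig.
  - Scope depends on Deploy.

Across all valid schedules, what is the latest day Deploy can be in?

Wed

Downstream work caps Deploy at Wed.
Deploy at Wed is achievable: QA in Mon; Scope in Thu; Deploy in Wed; Refactor in Mon; Package in Mon.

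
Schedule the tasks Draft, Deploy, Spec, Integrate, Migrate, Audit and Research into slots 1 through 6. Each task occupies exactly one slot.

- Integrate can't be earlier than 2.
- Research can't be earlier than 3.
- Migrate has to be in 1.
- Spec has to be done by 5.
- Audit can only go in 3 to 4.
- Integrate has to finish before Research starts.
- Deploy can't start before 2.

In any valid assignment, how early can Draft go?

1

Draft at 1 is achievable: Draft -> 1; Audit -> 3; Migrate -> 1; Deploy -> 2; Integrate -> 2; Spec -> 1; Research -> 3.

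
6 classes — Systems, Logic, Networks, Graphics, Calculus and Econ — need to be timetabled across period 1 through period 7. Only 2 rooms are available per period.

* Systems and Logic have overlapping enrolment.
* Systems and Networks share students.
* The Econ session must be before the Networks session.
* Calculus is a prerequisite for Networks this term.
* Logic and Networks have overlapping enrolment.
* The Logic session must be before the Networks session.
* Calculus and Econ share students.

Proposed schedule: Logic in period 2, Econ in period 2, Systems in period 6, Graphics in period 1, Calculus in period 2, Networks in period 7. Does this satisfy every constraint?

Invalid. Only 2 rooms are available per period.

Systems and Logic have overlapping enrolment — holds.
Calculus and Econ share students — violated.
Calculus is a prerequisite for Networks this term — holds.
Only 2 rooms are available per period — violated.
Systems and Networks share students — holds.
The Econ session must be before the Networks session — holds.
Logic and Networks have overlapping enrolment — holds.
The Logic session must be before the Networks session — holds.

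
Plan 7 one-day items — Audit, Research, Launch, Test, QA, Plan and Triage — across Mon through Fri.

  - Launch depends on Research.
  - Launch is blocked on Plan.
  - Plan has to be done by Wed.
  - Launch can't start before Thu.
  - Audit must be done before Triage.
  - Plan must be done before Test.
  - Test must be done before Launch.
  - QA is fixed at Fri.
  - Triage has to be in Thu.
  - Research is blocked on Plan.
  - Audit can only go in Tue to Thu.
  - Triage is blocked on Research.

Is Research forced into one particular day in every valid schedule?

No

Research can be Tue (e.g. Audit -> Tue, Research -> Tue, Triage -> Thu, QA -> Fri, Launch -> Thu, Test -> Tue, Plan -> Mon) or Wed (e.g. Plan in Mon, Audit in Tue, Test in Tue, QA in Fri, Triage in Thu, Launch in Thu, Research in Wed).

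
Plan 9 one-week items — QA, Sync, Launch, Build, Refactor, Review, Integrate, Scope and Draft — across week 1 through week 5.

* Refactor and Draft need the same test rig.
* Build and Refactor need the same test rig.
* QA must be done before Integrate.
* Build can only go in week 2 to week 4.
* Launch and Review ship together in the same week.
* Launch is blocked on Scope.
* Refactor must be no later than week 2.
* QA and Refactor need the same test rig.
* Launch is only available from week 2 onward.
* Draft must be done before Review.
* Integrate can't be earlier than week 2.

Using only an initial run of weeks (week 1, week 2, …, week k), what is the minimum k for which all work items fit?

The precedence chain requires at least 2 distinct weeks.
Could 2 weeks be enough, i.e. nothing placed later than week 2? No: Build's window within 2 weeks is {week 2}; Refactor's window within 2 weeks is {week 1, week 2}; Review must come after Draft (at week 1 or later) → {week 2}; Draft must come before Review (at week 2 or earlier) → {week 1}; Refactor can't share with Draft (week 1) → {week 2}; Refactor can't share with Build (week 2) → nothing is left.
So 2 weeks is not enough.
3 works (last occupied week: week 3): for example Sync in week 1, Draft in week 1, Launch in week 2, Integrate in week 2, QA in week 1, Refactor in week 2, Build in week 3, Scope in week 1, Review in week 2.

3 weeks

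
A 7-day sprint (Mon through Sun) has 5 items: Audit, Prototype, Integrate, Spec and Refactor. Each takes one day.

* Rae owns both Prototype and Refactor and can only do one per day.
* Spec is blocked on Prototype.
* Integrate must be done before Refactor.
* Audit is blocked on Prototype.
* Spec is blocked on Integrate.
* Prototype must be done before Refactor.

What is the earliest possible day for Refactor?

Precedence pushes Refactor to at least Tue.
Refactor at Tue is achievable: Integrate=Mon; Refactor=Tue; Audit=Tue; Spec=Tue; Prototype=Mon.

Tue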